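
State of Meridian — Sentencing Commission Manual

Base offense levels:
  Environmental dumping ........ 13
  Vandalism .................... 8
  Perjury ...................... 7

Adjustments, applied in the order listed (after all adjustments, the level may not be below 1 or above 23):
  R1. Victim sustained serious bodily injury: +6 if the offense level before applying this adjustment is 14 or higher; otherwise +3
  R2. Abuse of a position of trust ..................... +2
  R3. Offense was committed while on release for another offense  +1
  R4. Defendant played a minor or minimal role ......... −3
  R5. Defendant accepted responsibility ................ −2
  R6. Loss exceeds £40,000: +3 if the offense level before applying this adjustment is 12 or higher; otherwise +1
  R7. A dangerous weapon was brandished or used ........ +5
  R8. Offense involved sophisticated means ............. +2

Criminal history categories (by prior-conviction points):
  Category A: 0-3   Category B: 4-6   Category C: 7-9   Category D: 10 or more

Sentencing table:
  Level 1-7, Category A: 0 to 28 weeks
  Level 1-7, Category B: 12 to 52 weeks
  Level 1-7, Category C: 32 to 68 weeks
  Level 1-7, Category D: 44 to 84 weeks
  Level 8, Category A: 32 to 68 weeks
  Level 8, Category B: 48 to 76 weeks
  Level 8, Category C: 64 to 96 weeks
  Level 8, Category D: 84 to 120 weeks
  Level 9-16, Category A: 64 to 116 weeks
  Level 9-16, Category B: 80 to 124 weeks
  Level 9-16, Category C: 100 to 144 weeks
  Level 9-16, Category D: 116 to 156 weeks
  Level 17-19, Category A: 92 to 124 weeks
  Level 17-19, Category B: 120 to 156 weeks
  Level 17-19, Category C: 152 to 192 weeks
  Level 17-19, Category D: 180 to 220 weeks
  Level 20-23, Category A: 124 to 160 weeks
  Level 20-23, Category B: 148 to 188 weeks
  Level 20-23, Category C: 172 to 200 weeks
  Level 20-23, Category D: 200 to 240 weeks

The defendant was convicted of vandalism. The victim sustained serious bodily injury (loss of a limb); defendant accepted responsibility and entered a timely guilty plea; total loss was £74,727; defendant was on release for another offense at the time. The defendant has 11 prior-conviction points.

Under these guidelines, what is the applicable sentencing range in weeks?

Base offense level for vandalism: 8.
R1 applies (level before this adjustment is 8 < 14, so +3): 8 + 3 = 11.
R3 applies: 11 + 1 = 12.
R5 applies: 12 − 2 = 10.
R6 applies (level before this adjustment is 10 < 12, so +1): 10 + 1 = 11.
R8 does not apply.
Final offense level: 11.
Criminal history: 11 prior points → Category D (10+).
Level 11 falls in the 9-16 band.
Grid: Level 9-16 × Category D = 116-156 weeks.

116-156 weeks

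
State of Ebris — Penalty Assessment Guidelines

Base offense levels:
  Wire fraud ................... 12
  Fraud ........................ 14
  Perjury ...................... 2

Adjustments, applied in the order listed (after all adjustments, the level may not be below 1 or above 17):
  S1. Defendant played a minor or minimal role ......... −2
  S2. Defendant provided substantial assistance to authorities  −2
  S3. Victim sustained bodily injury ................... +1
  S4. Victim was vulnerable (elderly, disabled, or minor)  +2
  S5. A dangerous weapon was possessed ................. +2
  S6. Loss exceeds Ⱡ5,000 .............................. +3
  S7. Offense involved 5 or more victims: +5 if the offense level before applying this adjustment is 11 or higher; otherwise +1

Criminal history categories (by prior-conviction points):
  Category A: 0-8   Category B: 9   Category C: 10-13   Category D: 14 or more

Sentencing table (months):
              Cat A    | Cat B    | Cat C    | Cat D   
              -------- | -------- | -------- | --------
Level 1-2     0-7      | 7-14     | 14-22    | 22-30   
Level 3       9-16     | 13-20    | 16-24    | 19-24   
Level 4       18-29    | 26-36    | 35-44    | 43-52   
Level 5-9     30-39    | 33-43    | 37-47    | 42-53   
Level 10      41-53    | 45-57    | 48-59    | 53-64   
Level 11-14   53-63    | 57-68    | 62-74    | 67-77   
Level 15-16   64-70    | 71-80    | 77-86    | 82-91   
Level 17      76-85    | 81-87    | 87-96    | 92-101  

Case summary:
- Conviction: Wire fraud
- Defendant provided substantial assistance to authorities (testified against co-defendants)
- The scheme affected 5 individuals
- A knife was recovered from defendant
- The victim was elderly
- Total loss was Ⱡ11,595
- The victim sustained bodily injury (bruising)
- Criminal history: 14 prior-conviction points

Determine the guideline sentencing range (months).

92-101 months

Base offense level for wire fraud: 12.
S1 does not apply.
S2 applies: 12 − 2 = 10.
S3 applies: 10 + 1 = 11.
S4 applies: 11 + 2 = 13.
S5 applies: 13 + 2 = 15.
S6 applies: 15 + 3 = 18.
S7 applies (level before this adjustment is 18 ≥ 11, so +5): 18 + 5 = 23.
Level 23 exceeds the maximum of 17; capped at 17.
Final offense level: 17.
Criminal history: 14 prior points → Category D (14+).
Level 17 falls in the 17 band.
Grid: Level 17 × Category D = 92-101 months.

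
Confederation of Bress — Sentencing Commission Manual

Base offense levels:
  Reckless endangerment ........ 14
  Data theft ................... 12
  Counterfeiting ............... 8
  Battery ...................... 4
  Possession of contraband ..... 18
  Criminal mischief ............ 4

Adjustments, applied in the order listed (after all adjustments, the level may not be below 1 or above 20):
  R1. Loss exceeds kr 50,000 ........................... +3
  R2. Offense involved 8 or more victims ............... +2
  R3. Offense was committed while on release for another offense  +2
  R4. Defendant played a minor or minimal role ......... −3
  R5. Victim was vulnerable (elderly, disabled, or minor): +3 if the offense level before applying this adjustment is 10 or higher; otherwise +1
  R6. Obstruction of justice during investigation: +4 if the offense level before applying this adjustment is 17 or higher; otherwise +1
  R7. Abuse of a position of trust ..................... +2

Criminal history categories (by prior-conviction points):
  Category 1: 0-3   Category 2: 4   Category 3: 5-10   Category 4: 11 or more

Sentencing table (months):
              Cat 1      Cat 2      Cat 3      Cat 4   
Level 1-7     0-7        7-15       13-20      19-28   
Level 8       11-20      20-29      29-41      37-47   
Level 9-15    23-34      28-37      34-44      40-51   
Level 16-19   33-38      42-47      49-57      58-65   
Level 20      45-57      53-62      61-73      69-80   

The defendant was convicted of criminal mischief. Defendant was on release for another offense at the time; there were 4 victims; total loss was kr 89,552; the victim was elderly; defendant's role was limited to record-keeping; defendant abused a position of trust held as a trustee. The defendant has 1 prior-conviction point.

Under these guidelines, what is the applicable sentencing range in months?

23-34 months

Base offense level for criminal mischief: 4.
R1 applies: 4 + 3 = 7.
R2 does not apply.
R3 applies: 7 + 2 = 9.
R4 applies: 9 − 3 = 6.
R5 applies (level before this adjustment is 6 < 10, so +1): 6 + 1 = 7.
R7 applies: 7 + 2 = 9.
Final offense level: 9.
Criminal history: 1 prior point → Category 1 (0-3).
Level 9 falls in the 9-15 band.
Grid: Level 9-15 × Category 1 = 23-34 months.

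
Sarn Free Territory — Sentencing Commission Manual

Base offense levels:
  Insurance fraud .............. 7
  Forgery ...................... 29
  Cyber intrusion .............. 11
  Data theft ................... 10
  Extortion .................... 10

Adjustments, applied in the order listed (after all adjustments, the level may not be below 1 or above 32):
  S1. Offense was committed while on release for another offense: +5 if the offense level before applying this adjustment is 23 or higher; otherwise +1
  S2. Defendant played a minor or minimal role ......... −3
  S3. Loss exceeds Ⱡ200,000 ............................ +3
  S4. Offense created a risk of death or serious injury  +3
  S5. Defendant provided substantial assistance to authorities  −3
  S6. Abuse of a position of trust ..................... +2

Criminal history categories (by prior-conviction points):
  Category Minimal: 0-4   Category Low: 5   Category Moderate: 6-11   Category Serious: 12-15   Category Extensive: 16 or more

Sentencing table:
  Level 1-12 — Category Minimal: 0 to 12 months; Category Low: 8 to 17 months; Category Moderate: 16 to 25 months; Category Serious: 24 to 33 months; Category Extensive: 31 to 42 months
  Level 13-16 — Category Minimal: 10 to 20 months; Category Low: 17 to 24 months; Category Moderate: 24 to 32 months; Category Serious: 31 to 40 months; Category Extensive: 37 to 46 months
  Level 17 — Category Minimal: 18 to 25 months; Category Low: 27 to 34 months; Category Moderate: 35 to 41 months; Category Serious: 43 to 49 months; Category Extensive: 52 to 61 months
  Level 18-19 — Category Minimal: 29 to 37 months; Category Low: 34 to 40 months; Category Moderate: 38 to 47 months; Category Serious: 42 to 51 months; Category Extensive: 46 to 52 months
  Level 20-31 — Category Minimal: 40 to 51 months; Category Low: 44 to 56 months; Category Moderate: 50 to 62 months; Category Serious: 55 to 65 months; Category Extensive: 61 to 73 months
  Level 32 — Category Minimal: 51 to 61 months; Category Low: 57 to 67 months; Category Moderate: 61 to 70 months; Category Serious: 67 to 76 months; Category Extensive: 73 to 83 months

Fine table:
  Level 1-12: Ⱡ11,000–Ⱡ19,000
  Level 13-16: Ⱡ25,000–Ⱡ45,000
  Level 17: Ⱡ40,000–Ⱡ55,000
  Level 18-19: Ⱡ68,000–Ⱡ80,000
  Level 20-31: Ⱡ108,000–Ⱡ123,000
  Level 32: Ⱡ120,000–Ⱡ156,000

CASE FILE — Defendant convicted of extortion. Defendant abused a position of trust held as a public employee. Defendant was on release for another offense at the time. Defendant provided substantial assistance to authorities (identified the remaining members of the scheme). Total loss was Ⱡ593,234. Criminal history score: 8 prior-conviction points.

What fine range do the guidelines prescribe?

Ⱡ25,000–Ⱡ45,000

Base offense level for extortion: 10.
S1 applies (level before this adjustment is 10 < 23, so +1): 10 + 1 = 11.
S2 does not apply.
S3 applies: 11 + 3 = 14.
S4 does not apply.
S5 applies: 14 − 3 = 11.
S6 applies: 11 + 2 = 13.
Final offense level: 13.
Level 13 falls in the 13-16 band.
Fine table: Level 13-16 → Ⱡ25,000–Ⱡ45,000.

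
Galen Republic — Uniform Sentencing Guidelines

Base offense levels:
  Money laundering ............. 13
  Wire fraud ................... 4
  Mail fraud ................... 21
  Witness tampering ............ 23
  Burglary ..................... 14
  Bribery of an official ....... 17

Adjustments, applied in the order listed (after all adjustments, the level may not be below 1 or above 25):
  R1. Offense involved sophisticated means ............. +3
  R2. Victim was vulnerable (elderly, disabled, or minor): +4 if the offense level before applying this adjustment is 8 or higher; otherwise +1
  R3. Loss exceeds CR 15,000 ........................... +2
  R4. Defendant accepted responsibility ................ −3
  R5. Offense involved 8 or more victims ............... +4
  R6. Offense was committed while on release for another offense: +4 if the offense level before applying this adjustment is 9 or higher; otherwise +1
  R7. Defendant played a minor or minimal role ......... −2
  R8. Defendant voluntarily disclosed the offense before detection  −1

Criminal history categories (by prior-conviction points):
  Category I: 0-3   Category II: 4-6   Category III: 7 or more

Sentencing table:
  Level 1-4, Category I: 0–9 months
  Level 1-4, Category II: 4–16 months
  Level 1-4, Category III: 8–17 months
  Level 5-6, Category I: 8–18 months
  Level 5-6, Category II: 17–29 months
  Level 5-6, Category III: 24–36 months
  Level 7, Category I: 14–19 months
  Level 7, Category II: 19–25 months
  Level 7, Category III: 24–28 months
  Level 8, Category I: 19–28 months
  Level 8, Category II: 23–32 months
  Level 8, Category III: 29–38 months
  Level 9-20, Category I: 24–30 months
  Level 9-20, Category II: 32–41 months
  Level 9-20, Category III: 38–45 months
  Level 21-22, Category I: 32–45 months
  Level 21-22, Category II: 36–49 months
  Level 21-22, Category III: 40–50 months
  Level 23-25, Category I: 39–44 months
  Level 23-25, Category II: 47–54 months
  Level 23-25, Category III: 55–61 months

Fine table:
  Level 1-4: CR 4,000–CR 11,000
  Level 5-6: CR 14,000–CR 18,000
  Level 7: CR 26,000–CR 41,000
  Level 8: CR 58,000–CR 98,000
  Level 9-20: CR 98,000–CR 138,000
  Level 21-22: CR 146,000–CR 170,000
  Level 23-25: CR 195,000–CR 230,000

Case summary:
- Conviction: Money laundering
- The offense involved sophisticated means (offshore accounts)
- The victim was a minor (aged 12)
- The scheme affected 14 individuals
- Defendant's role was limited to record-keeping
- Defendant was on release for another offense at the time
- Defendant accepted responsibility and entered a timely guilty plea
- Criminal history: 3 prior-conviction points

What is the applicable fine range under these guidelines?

CR 195,000–CR 230,000

Base offense level for money laundering: 13.
R1 applies: 13 + 3 = 16.
R2 applies (level before this adjustment is 16 ≥ 8, so +4): 16 + 4 = 20.
R4 applies: 20 − 3 = 17.
R5 applies: 17 + 4 = 21.
R6 applies (level before this adjustment is 21 ≥ 9, so +4): 21 + 4 = 25.
R7 applies: 25 − 2 = 23.
R8 does not apply.
Final offense level: 23.
Level 23 falls in the 23-25 band.
Fine table: Level 23-25 → CR 195,000–CR 230,000.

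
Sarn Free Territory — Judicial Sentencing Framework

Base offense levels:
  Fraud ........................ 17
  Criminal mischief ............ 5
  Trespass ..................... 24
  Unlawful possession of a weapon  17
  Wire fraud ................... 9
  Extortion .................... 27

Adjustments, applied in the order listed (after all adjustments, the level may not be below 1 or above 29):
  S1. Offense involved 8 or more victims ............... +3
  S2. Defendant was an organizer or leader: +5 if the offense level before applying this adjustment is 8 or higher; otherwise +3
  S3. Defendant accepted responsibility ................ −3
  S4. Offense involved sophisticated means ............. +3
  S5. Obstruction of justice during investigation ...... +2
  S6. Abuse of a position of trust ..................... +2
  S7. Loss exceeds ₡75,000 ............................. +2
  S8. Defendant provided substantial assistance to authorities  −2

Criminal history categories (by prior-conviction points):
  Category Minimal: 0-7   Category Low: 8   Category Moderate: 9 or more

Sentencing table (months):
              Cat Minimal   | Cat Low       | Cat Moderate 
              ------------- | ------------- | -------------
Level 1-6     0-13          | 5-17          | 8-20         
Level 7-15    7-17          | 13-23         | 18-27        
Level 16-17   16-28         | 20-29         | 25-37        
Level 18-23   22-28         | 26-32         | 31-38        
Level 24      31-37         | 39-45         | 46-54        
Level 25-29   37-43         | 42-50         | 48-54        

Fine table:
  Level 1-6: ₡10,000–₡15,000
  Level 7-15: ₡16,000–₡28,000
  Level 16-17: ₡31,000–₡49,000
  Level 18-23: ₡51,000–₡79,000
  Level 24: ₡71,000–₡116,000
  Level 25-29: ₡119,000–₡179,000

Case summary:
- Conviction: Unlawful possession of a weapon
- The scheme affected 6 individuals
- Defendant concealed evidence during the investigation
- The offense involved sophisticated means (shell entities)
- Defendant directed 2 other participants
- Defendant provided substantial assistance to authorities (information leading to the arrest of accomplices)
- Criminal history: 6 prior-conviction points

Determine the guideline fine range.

₡119,000–₡179,000

Base offense level for unlawful possession of a weapon: 17.
S2 applies (level before this adjustment is 17 ≥ 8, so +5): 17 + 5 = 22.
S3 does not apply.
S4 applies: 22 + 3 = 25.
S5 applies: 25 + 2 = 27.
S7 does not apply.
S8 applies: 27 − 2 = 25.
Final offense level: 25.
Level 25 falls in the 25-29 band.
Fine table: Level 25-29 → ₡119,000–₡179,000.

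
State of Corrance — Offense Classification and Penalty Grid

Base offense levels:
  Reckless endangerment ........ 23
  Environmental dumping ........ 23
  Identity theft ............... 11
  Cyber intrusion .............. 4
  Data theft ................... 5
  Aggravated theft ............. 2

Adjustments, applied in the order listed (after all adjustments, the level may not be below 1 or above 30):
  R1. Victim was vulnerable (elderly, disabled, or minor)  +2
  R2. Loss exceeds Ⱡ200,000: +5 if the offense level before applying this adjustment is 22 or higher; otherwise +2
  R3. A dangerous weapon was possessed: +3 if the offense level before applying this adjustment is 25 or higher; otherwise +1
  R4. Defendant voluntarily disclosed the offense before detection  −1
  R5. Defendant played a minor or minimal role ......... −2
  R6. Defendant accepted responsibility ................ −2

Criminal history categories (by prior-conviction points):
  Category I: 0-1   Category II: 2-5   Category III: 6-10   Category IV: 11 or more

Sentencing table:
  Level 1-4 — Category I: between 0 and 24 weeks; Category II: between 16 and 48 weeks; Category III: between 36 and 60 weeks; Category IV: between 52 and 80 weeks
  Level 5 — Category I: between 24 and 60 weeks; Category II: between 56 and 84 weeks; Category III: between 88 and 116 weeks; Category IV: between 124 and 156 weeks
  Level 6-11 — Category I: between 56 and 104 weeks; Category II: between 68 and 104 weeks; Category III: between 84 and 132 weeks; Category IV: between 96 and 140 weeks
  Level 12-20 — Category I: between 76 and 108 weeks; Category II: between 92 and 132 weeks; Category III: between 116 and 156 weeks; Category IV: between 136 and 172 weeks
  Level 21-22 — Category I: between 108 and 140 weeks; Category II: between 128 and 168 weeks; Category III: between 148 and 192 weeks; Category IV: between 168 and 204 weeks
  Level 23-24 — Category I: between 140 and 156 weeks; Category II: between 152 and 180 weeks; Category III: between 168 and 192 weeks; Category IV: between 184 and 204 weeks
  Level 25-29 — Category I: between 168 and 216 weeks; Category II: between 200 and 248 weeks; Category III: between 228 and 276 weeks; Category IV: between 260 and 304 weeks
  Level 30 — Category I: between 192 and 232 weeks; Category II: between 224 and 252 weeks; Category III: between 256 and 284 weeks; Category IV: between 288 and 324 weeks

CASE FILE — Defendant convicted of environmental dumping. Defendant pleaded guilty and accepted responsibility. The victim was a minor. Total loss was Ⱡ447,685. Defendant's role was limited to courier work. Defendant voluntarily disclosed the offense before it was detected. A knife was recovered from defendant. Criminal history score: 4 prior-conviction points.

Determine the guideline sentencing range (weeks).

Base offense level for environmental dumping: 23.
R1 applies: 23 + 2 = 25.
R2 applies (level before this adjustment is 25 ≥ 22, so +5): 25 + 5 = 30.
R3 applies (level before this adjustment is 30 ≥ 25, so +3): 30 + 3 = 33.
R4 applies: 33 − 1 = 32.
R5 applies: 32 − 2 = 30.
R6 applies: 30 − 2 = 28.
Final offense level: 28.
Criminal history: 4 prior points → Category II (2-5).
Level 28 falls in the 25-29 band.
Grid: Level 25-29 × Category II = 200-248 weeks.

200-248 weeks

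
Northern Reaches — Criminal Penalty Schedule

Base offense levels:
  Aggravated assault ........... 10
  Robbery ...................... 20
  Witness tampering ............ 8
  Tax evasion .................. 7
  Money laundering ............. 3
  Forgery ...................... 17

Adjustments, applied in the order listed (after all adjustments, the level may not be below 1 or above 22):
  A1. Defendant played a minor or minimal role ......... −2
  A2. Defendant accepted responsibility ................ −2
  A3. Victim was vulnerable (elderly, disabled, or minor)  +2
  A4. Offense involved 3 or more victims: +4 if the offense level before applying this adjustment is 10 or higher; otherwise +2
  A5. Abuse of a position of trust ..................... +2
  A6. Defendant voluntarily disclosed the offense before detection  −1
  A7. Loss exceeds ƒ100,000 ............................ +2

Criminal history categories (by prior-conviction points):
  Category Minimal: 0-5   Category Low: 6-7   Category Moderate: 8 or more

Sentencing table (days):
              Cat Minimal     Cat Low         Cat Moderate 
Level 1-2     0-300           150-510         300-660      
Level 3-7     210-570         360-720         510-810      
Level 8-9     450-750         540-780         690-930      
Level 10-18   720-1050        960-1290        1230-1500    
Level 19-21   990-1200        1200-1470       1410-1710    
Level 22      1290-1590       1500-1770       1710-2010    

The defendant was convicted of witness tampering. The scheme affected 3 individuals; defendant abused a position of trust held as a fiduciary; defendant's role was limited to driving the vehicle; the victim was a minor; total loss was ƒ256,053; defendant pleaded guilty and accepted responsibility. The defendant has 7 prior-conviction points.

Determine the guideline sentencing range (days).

960-1290 days

Base offense level for witness tampering: 8.
A1 applies: 8 − 2 = 6.
A2 applies: 6 − 2 = 4.
A3 applies: 4 + 2 = 6.
A4 applies (level before this adjustment is 6 < 10, so +2): 6 + 2 = 8.
A5 applies: 8 + 2 = 10.
A7 applies: 10 + 2 = 12.
Final offense level: 12.
Criminal history: 7 prior points → Category Low (6-7).
Level 12 falls in the 10-18 band.
Grid: Level 10-18 × Category Low = 960-1290 days.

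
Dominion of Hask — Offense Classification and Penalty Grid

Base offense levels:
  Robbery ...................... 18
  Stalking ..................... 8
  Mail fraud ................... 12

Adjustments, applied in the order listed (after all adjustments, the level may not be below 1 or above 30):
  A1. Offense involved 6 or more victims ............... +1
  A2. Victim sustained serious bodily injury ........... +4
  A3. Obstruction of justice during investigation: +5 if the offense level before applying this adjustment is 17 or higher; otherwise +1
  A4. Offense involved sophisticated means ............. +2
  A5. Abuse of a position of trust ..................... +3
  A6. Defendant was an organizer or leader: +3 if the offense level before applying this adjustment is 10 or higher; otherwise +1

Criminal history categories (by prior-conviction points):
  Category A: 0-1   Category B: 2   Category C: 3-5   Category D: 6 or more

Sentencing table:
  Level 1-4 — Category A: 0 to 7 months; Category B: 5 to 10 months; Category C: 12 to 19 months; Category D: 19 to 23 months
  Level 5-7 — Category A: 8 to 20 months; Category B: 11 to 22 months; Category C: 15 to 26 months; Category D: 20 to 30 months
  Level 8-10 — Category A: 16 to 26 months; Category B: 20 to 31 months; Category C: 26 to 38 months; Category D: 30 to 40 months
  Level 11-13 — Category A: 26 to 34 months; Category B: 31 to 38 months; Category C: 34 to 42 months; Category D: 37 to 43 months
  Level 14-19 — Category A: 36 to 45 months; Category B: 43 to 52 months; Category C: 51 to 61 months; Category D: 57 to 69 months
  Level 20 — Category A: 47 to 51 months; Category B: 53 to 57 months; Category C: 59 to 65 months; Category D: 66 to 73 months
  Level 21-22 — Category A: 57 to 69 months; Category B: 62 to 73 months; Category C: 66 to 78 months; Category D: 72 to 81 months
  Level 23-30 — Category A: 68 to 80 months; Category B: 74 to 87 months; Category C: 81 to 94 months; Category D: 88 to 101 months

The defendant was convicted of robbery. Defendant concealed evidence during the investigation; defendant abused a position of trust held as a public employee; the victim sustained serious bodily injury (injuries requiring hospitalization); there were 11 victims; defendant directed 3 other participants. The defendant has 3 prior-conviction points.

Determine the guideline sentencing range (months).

Base offense level for robbery: 18.
A1 applies: 18 + 1 = 19.
A2 applies: 19 + 4 = 23.
A3 applies (level before this adjustment is 23 ≥ 17, so +5): 23 + 5 = 28.
A4 does not apply.
A5 applies: 28 + 3 = 31.
A6 applies (level before this adjustment is 31 ≥ 10, so +3): 31 + 3 = 34.
Level 34 exceeds the maximum of 30; capped at 30.
Final offense level: 30.
Criminal history: 3 prior points → Category C (3-5).
Level 30 falls in the 23-30 band.
Grid: Level 23-30 × Category C = 81-94 months.

81-94 months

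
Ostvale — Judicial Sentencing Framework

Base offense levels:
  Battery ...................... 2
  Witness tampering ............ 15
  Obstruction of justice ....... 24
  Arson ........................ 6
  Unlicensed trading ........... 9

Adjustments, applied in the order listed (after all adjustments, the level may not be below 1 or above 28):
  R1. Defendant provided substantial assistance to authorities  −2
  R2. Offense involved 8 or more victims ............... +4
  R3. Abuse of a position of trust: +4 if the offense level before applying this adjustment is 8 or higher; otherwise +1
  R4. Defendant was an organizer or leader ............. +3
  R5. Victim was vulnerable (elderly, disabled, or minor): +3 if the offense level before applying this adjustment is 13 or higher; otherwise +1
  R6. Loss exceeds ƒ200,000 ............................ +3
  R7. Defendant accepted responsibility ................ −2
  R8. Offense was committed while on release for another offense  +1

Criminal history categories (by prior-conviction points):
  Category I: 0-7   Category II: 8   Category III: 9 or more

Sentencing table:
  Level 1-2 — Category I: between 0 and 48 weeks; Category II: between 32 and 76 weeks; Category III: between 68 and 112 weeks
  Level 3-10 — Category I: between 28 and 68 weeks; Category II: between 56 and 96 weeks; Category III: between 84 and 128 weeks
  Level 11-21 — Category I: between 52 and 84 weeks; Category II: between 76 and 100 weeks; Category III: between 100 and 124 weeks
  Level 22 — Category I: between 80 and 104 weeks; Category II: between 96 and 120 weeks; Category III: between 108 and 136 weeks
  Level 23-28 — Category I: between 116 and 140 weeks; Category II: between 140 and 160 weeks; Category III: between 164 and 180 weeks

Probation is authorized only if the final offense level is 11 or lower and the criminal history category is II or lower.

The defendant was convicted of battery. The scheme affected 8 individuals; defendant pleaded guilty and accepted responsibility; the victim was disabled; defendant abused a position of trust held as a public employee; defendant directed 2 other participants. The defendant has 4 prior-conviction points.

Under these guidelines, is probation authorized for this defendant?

Yes

Base offense level for battery: 2.
R2 applies: 2 + 4 = 6.
R3 applies (level before this adjustment is 6 < 8, so +1): 6 + 1 = 7.
R4 applies: 7 + 3 = 10.
R5 applies (level before this adjustment is 10 < 13, so +1): 10 + 1 = 11.
R7 applies: 11 − 2 = 9.
R8 does not apply.
Final offense level: 9.
Criminal history: 4 prior points → Category I (0-7).
Level 9 falls in the 3-10 band.
Grid: Level 3-10 × Category I = 28-68 weeks.
Probation check: level 9 ≤ 11 and category I ≤ II → eligible.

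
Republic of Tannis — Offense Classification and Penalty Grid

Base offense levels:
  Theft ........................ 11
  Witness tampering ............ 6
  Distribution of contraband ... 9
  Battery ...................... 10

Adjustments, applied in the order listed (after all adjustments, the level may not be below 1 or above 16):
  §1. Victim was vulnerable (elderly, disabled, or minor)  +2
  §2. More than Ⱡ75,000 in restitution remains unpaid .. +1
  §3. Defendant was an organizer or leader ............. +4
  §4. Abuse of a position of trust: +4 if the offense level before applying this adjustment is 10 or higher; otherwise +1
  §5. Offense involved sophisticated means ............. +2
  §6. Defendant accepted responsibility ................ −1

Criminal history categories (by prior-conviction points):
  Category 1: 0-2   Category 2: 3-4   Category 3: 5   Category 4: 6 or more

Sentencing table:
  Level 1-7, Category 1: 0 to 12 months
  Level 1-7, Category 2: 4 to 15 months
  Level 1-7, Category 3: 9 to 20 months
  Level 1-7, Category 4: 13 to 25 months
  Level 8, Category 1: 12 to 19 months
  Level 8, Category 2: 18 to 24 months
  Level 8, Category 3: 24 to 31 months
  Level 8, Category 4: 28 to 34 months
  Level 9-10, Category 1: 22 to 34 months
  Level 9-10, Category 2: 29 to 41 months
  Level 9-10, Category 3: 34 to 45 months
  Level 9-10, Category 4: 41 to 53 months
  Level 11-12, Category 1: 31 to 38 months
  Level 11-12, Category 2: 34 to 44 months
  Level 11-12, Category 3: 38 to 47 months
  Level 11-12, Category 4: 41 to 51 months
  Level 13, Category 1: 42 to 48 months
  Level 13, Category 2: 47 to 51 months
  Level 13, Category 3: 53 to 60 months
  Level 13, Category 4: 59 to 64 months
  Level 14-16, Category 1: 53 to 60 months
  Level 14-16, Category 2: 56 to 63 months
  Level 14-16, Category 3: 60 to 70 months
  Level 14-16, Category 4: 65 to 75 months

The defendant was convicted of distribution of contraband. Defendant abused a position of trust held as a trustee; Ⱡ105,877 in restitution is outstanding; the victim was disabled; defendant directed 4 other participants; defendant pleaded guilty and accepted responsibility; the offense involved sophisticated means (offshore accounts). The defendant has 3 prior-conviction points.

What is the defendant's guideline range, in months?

Base offense level for distribution of contraband: 9.
§1 applies: 9 + 2 = 11.
§2 applies: 11 + 1 = 12.
§3 applies: 12 + 4 = 16.
§4 applies (level before this adjustment is 16 ≥ 10, so +4): 16 + 4 = 20.
§5 applies: 20 + 2 = 22.
§6 applies: 22 − 1 = 21.
Level 21 exceeds the maximum of 16; capped at 16.
Final offense level: 16.
Criminal history: 3 prior points → Category 2 (3-4).
Level 16 falls in the 14-16 band.
Grid: Level 14-16 × Category 2 = 56-63 months.

56-63 months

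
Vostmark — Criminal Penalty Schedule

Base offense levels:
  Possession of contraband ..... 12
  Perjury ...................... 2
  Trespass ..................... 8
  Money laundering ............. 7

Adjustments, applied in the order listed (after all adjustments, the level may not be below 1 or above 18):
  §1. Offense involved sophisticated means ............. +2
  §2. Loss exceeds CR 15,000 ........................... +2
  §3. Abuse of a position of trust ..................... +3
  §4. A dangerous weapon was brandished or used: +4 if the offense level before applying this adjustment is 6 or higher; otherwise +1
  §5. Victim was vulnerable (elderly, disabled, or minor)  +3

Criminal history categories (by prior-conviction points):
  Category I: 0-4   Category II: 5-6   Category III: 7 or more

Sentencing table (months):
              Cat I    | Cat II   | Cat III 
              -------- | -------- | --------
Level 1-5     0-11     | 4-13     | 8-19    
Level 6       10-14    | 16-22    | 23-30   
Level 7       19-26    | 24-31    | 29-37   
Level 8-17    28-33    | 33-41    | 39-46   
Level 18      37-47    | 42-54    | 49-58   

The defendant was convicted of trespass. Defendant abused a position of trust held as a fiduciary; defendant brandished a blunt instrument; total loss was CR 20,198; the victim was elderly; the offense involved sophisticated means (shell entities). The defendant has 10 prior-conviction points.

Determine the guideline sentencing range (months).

Base offense level for trespass: 8.
§1 applies: 8 + 2 = 10.
§2 applies: 10 + 2 = 12.
§3 applies: 12 + 3 = 15.
§4 applies (level before this adjustment is 15 ≥ 6, so +4): 15 + 4 = 19.
§5 applies: 19 + 3 = 22.
Level 22 exceeds the maximum of 18; capped at 18.
Final offense level: 18.
Criminal history: 10 prior points → Category III (7+).
Level 18 falls in the 18 band.
Grid: Level 18 × Category III = 49-58 months.

49-58 months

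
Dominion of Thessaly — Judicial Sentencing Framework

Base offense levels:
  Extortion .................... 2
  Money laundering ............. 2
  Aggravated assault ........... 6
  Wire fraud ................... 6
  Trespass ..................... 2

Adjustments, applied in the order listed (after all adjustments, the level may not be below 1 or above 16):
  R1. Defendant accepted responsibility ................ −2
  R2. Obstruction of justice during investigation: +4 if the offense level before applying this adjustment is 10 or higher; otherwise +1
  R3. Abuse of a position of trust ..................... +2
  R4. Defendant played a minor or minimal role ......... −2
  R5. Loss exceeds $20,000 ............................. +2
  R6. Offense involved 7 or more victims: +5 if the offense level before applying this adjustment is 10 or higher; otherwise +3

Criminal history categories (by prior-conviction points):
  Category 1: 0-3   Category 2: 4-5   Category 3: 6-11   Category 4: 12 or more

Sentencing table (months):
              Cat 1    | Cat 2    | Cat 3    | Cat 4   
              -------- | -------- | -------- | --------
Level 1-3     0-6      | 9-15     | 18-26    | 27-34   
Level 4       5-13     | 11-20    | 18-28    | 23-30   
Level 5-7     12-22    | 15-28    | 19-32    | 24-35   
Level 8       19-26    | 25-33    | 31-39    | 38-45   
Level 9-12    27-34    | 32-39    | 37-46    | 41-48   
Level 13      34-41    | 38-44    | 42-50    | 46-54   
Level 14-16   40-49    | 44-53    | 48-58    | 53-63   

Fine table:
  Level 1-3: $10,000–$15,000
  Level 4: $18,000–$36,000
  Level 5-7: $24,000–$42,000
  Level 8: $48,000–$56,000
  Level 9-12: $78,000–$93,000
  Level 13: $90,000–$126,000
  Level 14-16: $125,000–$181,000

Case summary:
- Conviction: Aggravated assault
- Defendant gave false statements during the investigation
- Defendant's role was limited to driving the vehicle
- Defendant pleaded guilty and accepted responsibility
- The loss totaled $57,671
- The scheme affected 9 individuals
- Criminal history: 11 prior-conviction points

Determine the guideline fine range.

$48,000–$56,000

Base offense level for aggravated assault: 6.
R1 applies: 6 − 2 = 4.
R2 applies (level before this adjustment is 4 < 10, so +1): 4 + 1 = 5.
R4 applies: 5 − 2 = 3.
R5 applies: 3 + 2 = 5.
R6 applies (level before this adjustment is 5 < 10, so +3): 5 + 3 = 8.
Final offense level: 8.
Level 8 falls in the 8 band.
Fine table: Level 8 → $48,000–$56,000.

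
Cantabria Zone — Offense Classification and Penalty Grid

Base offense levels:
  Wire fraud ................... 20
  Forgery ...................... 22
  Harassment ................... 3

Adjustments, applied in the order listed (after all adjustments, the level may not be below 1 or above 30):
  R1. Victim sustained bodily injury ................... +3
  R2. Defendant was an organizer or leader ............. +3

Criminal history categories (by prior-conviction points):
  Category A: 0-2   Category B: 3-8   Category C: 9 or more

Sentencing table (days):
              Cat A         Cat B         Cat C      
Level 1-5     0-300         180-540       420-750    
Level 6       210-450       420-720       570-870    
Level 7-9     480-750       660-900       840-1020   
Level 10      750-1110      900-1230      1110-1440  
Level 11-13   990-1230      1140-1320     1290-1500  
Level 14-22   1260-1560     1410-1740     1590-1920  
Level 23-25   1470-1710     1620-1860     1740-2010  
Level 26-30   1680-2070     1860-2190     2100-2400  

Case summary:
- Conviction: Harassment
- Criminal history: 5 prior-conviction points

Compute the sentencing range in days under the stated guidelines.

180-540 days

Base offense level for harassment: 3.
Final offense level: 3.
Criminal history: 5 prior points → Category B (3-8).
Level 3 falls in the 1-5 band.
Grid: Level 1-5 × Category B = 180-540 days.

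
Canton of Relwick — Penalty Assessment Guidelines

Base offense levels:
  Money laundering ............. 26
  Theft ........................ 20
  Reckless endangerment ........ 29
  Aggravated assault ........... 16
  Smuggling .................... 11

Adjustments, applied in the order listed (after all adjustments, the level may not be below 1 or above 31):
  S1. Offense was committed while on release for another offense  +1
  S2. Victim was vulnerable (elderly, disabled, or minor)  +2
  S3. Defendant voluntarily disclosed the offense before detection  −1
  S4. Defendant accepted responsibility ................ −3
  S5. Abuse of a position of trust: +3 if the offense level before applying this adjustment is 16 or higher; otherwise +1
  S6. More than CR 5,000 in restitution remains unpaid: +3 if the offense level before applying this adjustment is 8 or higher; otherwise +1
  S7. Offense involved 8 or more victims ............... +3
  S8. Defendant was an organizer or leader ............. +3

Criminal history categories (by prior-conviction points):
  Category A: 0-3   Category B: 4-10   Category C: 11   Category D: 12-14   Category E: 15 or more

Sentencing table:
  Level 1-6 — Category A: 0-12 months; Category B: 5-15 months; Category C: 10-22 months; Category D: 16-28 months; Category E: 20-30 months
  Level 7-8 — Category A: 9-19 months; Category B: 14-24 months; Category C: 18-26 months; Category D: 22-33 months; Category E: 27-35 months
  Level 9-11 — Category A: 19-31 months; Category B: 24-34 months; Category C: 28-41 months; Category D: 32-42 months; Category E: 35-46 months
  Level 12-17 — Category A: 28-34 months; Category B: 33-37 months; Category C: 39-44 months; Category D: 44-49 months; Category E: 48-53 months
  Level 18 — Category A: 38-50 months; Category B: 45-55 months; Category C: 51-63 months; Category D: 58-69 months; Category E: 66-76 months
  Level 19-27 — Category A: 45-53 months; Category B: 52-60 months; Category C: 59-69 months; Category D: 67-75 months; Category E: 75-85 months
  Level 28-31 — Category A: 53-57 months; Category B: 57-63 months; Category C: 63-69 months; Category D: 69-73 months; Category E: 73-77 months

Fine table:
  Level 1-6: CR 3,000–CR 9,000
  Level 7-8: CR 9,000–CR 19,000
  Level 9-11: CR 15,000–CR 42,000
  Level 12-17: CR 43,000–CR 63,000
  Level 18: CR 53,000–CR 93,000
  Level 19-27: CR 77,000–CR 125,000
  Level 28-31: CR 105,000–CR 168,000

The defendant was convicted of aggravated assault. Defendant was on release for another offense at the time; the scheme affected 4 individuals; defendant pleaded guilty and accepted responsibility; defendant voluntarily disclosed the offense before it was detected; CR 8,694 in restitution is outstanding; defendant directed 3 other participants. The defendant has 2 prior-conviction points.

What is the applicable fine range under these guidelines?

CR 77,000–CR 125,000

Base offense level for aggravated assault: 16.
S1 applies: 16 + 1 = 17.
S3 applies: 17 − 1 = 16.
S4 applies: 16 − 3 = 13.
S6 applies (level before this adjustment is 13 ≥ 8, so +3): 13 + 3 = 16.
S8 applies: 16 + 3 = 19.
Final offense level: 19.
Level 19 falls in the 19-27 band.
Fine table: Level 19-27 → CR 77,000–CR 125,000.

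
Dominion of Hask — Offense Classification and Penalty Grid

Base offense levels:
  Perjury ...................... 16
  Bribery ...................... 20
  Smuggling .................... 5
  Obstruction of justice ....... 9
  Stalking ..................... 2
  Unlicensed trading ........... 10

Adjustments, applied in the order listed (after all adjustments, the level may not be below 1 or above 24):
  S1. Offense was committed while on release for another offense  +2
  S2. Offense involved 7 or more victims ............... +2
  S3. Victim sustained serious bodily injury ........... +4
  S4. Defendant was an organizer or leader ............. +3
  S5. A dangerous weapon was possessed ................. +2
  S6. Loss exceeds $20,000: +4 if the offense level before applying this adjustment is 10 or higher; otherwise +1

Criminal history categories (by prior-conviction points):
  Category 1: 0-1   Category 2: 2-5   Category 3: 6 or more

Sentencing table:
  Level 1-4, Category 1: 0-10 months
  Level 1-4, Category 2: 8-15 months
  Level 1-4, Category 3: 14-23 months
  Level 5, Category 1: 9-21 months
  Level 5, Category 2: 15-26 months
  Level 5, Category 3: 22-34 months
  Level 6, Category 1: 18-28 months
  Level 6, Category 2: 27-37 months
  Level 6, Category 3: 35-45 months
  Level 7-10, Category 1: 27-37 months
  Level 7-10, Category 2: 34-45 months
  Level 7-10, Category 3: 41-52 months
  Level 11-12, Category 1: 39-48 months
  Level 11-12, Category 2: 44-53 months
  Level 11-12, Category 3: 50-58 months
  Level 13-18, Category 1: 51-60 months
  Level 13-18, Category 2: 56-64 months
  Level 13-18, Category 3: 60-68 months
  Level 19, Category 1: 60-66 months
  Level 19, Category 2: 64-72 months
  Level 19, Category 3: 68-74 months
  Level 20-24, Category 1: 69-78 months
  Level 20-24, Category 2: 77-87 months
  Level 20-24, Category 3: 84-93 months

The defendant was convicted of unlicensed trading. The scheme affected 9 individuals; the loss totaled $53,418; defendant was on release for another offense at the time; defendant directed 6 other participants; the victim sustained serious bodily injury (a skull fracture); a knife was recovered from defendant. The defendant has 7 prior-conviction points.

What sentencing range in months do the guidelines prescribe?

Base offense level for unlicensed trading: 10.
S1 applies: 10 + 2 = 12.
S2 applies: 12 + 2 = 14.
S3 applies: 14 + 4 = 18.
S4 applies: 18 + 3 = 21.
S5 applies: 21 + 2 = 23.
S6 applies (level before this adjustment is 23 ≥ 10, so +4): 23 + 4 = 27.
Level 27 exceeds the maximum of 24; capped at 24.
Final offense level: 24.
Criminal history: 7 prior points → Category 3 (6+).
Level 24 falls in the 20-24 band.
Grid: Level 20-24 × Category 3 = 84-93 months.

84-93 months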